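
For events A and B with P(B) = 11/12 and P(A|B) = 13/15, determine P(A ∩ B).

By definition, P(A|B) = P(A ∩ B) / P(B)
So P(A ∩ B) = P(A|B) × P(B)
= 13/15 × 11/12
= 143/180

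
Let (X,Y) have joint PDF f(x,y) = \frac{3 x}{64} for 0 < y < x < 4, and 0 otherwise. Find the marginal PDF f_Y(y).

f_Y(y) = ∫_y^4 \frac{3 x}{64} dx = \frac{3}{8} - \frac{3 y^{2}}{128}
for 0 < y < 4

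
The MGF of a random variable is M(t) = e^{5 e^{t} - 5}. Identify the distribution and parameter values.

The MGF M(t) = e^{5 e^{t} - 5} is the standard form for the Poisson distribution.
Comparing with the known MGF formula identifies: Poisson(λ=5)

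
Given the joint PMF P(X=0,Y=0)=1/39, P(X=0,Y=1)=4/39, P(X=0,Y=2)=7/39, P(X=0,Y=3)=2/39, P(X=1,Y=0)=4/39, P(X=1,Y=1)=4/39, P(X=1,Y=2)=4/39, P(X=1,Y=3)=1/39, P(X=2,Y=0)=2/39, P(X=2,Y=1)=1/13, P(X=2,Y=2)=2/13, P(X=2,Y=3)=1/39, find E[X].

First find marginal of X:
P(X=0) = 14/39
P(X=1) = 1/3
P(X=2) = 4/13
E[X] = 0 × 14/39 + 1 × 1/3 + 2 × 4/13 = 37/39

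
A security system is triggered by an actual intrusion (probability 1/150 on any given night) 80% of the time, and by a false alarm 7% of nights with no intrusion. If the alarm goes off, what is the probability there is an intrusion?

Let D = the rare event, + = positive/flagged.
P(D) = 1/150
P(+|D) = 80/100 = 4/5
P(+|D') = 7/100
P(+) = P(+|D)P(D) + P(+|D')P(D')
     = \frac{4}{5} × \frac{1}{150} + \frac{7}{100} × \frac{149}{150}
     = \frac{1123}{15000}
P(D|+) = P(+|D)P(D)/P(+) = \frac{80}{1123}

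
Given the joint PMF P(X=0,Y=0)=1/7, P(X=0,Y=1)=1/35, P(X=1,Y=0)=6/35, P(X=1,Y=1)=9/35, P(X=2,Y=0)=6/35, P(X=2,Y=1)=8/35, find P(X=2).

P(X=2) = P(X=2,Y=0) + P(X=2,Y=1)
= 6/35 + 8/35
= 2/5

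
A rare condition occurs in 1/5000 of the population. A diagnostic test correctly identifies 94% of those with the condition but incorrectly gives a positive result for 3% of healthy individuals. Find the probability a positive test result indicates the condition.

Let D = the rare event, + = positive/flagged.
P(D) = 1/5000
P(+|D) = 94/100 = 47/50
P(+|D') = 3/100
P(+) = P(+|D)P(D) + P(+|D')P(D')
     = \frac{47}{50} × \frac{1}{5000} + \frac{3}{100} × \frac{4999}{5000}
     = \frac{15091}{500000}
P(D|+) = P(+|D)P(D)/P(+) = \frac{94}{15091}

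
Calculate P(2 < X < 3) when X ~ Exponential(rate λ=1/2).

P(2 < X < 3) = ∫_{2}^{3} f(x) dx
where f(x) = \frac{e^{- \frac{x}{2}}}{2}
= - \frac{1}{e^{\frac{3}{2}}} + e^{-1}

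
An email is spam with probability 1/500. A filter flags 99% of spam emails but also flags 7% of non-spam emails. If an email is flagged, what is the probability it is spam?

Let D = the rare event, + = positive/flagged.
P(D) = 1/500
P(+|D) = 99/100
P(+|D') = 7/100
P(+) = P(+|D)P(D) + P(+|D')P(D')
     = \frac{99}{100} × \frac{1}{500} + \frac{7}{100} × \frac{499}{500}
     = \frac{449}{6250}
P(D|+) = P(+|D)P(D)/P(+) = \frac{99}{3592}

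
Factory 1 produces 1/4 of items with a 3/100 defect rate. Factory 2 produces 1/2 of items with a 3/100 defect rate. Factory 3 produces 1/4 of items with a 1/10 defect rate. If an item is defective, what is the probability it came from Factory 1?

Using Bayes' theorem:
P(F1) = 1/4, P(D|F1) = 3/100
P(F2) = 1/2, P(D|F2) = 3/100
P(F3) = 1/4, P(D|F3) = 1/10
P(D) = P(D|F1)P(F1) + P(D|F2)P(F2) + P(D|F3)P(F3)
     = \frac{19}{400}
P(F1|D) = P(D|F1)P(F1) / P(D)
= \frac{3}{19}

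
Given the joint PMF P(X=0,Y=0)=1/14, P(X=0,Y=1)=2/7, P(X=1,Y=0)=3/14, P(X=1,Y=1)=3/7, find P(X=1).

P(X=1) = P(X=1,Y=0) + P(X=1,Y=1)
= 3/14 + 3/7
= 9/14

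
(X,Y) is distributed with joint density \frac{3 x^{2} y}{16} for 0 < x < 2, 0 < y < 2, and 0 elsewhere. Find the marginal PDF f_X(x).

f_X(x) = ∫_0^2 f(x,y) dy
= ∫_0^2 \frac{3 x^{2} y}{16} dy
= \frac{3 x^{2}}{8} for 0 < x < 2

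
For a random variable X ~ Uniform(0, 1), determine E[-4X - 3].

For X ~ Uniform(0, 1):
E[X] = \frac{1}{2}
E[-4X - 3] = -4 × E[X] - 3 = -5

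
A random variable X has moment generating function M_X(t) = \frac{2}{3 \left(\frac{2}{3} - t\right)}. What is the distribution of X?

The MGF M(t) = \frac{2}{3 \left(\frac{2}{3} - t\right)} is the standard form for the Exponential distribution.
Comparing with the known MGF formula identifies: Exponential(rate λ=2/3)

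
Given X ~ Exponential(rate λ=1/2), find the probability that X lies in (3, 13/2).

P(3 < X < 13/2) = ∫_{3}^{13/2} f(x) dx
where f(x) = \frac{e^{- \frac{x}{2}}}{2}
= - \frac{1}{e^{\frac{13}{4}}} + e^{- \frac{3}{2}}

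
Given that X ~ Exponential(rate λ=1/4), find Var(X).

For X ~ Exponential(rate λ=1/4):
Var(X) = 16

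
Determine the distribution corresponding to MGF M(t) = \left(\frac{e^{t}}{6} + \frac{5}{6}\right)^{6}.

The MGF M(t) = \left(\frac{e^{t}}{6} + \frac{5}{6}\right)^{6} is the standard form for the Binomial distribution.
Comparing with the known MGF formula identifies: Binomial(n=6, p=1/6)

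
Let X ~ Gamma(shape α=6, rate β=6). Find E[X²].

Using the identity E[X²] = Var(X) + (E[X])²:
E[X] = 1
Var(X) = \frac{1}{6}
E[X²] = \frac{1}{6} + (1)²
= \frac{7}{6}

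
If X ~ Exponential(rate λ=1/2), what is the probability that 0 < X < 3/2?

P(0 < X < 3/2) = ∫_{0}^{3/2} f(x) dx
where f(x) = \frac{e^{- \frac{x}{2}}}{2}
= 1 - e^{- \frac{3}{4}}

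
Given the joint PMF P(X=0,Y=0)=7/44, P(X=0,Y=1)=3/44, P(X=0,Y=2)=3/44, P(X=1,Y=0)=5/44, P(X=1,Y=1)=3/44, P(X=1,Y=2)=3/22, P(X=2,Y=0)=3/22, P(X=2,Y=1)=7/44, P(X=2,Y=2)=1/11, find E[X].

First find marginal of X:
P(X=0) = 13/44
P(X=1) = 7/22
P(X=2) = 17/44
E[X] = 0 × 13/44 + 1 × 7/22 + 2 × 17/44 = 12/11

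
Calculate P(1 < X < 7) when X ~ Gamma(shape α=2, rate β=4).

P(1 < X < 7) = ∫_{1}^{7} f(x) dx
where f(x) = 16 x e^{- 4 x}
= \frac{-29 + 5 e^{24}}{e^{28}}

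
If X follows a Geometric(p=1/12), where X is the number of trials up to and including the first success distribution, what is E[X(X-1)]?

E[X(X-1)] = E[X² - X] = E[X²] - E[X]
E[X] = 12
E[X²] = Var(X) + (E[X])² = 132 + (12)² = 276
E[X(X-1)] = 276 - 12 = 264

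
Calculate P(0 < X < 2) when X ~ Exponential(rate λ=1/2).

P(0 < X < 2) = ∫_{0}^{2} f(x) dx
where f(x) = \frac{e^{- \frac{x}{2}}}{2}
= 1 - e^{-1}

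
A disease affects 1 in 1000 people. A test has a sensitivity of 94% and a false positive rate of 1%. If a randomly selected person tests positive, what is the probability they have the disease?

Let D = the rare event, + = positive/flagged.
P(D) = 1/1000
P(+|D) = 94/100 = 47/50
P(+|D') = 1/100
P(+) = P(+|D)P(D) + P(+|D')P(D')
     = \frac{47}{50} × \frac{1}{1000} + \frac{1}{100} × \frac{999}{1000}
     = \frac{1093}{100000}
P(D|+) = P(+|D)P(D)/P(+) = \frac{94}{1093}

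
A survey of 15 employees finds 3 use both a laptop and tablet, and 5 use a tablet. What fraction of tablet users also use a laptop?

P(A ∩ B) = 3/15 = 1/5
P(B) = 5/15 = 1/3
P(A|B) = P(A ∩ B) / P(B) = (1/5) / (1/3) = 3/5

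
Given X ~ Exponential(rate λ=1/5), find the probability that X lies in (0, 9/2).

P(0 < X < 9/2) = ∫_{0}^{9/2} f(x) dx
where f(x) = \frac{e^{- \frac{x}{5}}}{5}
= 1 - e^{- \frac{9}{10}}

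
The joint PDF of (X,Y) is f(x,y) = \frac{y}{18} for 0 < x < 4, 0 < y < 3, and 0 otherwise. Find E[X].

f_X(x) = ∫_0^3 \frac{y}{18} dy = \frac{1}{4}
E[X] = ∫_0^4 x × (\frac{1}{4}) dx = 2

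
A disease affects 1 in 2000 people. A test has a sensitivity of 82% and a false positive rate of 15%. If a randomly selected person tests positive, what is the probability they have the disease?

Let D = the rare event, + = positive/flagged.
P(D) = 1/2000
P(+|D) = 82/100 = 41/50
P(+|D') = 15/100 = 3/20
P(+) = P(+|D)P(D) + P(+|D')P(D')
     = \frac{41}{50} × \frac{1}{2000} + \frac{3}{20} × \frac{1999}{2000}
     = \frac{30067}{200000}
P(D|+) = P(+|D)P(D)/P(+) = \frac{82}{30067}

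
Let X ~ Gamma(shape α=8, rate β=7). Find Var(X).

For X ~ Gamma(shape α=8, rate β=7):
Var(X) = \frac{8}{49}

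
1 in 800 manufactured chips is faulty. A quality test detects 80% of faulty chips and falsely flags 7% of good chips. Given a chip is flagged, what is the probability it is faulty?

Let D = the rare event, + = positive/flagged.
P(D) = 1/800
P(+|D) = 80/100 = 4/5
P(+|D') = 7/100
P(+) = P(+|D)P(D) + P(+|D')P(D')
     = \frac{4}{5} × \frac{1}{800} + \frac{7}{100} × \frac{799}{800}
     = \frac{5673}{80000}
P(D|+) = P(+|D)P(D)/P(+) = \frac{80}{5673}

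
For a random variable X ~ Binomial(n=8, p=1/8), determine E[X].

For X ~ Binomial(n=8, p=1/8), the expected value is:
E[X] = 1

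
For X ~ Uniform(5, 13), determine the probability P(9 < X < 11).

P(9 < X < 11) = ∫_{9}^{11} f(x) dx
where f(x) = \frac{1}{8}
= \frac{1}{4}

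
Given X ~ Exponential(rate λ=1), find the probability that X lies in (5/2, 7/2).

P(5/2 < X < 7/2) = ∫_{5/2}^{7/2} f(x) dx
where f(x) = e^{- x}
= - \frac{1 - e}{e^{\frac{7}{2}}}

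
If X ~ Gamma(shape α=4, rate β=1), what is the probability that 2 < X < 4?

P(2 < X < 4) = ∫_{2}^{4} f(x) dx
where f(x) = \frac{x^{3} e^{- x}}{6}
= \frac{-71 + 19 e^{2}}{3 e^{4}}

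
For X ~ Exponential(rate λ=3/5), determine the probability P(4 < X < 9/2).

P(4 < X < 9/2) = ∫_{4}^{9/2} f(x) dx
where f(x) = \frac{3 e^{- \frac{3 x}{5}}}{5}
= - \frac{1}{e^{\frac{27}{10}}} + e^{- \frac{12}{5}}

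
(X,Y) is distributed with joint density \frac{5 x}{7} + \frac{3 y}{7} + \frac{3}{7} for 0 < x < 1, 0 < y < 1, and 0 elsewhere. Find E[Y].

E[Y] = ∫_0^1 ∫_0^1 y × f(x,y) dx dy
= \frac{15}{28}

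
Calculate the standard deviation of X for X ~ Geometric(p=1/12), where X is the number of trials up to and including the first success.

For X ~ Geometric(p=1/12), where X is the number of trials up to and including the first success:
Var(X) = 132
SD(X) = √(Var(X)) = √(132) = 2 \sqrt{33}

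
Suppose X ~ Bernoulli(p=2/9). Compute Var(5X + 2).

For X ~ Bernoulli(p=2/9):
Var(X) = \frac{14}{81}
Var(5X + 2) = (5)² × Var(X) = 25 × \frac{14}{81} = \frac{350}{81}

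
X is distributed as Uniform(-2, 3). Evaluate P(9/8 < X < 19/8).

P(9/8 < X < 19/8) = ∫_{9/8}^{19/8} f(x) dx
where f(x) = \frac{1}{5}
= \frac{1}{4}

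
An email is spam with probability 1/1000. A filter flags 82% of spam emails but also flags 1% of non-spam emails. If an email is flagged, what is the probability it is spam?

Let D = the rare event, + = positive/flagged.
P(D) = 1/1000
P(+|D) = 82/100 = 41/50
P(+|D') = 1/100
P(+) = P(+|D)P(D) + P(+|D')P(D')
     = \frac{41}{50} × \frac{1}{1000} + \frac{1}{100} × \frac{999}{1000}
     = \frac{1081}{100000}
P(D|+) = P(+|D)P(D)/P(+) = \frac{82}{1081}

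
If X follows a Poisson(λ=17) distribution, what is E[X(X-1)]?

E[X(X-1)] = E[X² - X] = E[X²] - E[X]
E[X] = 17
E[X²] = Var(X) + (E[X])² = 17 + (17)² = 306
E[X(X-1)] = 306 - 17 = 289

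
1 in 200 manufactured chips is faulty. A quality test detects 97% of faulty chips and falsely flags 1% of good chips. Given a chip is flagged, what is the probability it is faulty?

Let D = the rare event, + = positive/flagged.
P(D) = 1/200
P(+|D) = 97/100
P(+|D') = 1/100
P(+) = P(+|D)P(D) + P(+|D')P(D')
     = \frac{97}{100} × \frac{1}{200} + \frac{1}{100} × \frac{199}{200}
     = \frac{37}{2500}
P(D|+) = P(+|D)P(D)/P(+) = \frac{97}{296}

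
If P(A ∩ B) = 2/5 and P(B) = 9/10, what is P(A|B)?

P(A|B) = P(A ∩ B) / P(B)
= (2/5) / (9/10)
= 4/9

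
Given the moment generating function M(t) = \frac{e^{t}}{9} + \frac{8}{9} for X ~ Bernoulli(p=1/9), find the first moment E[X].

To find E[X], compute M^(1)(0):
M^(1)(t) = \frac{e^{t}}{9}
M^(1)(0) = \frac{1}{9}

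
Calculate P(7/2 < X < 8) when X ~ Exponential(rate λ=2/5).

P(7/2 < X < 8) = ∫_{7/2}^{8} f(x) dx
where f(x) = \frac{2 e^{- \frac{2 x}{5}}}{5}
= - \frac{1 - e^{\frac{9}{5}}}{e^{\frac{16}{5}}}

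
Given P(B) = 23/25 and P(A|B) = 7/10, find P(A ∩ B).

By definition, P(A|B) = P(A ∩ B) / P(B)
So P(A ∩ B) = P(A|B) × P(B)
= 7/10 × 23/25
= 161/250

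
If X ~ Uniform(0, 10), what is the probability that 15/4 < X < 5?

P(15/4 < X < 5) = ∫_{15/4}^{5} f(x) dx
where f(x) = \frac{1}{10}
= \frac{1}{8}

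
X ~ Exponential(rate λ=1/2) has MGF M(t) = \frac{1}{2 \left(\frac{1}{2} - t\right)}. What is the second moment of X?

To find E[X^2], compute M^(2)(0):
M^(1)(t) = \frac{1}{2 \left(\frac{1}{2} - t\right)^{2}}
M^(2)(t) = \frac{1}{\left(\frac{1}{2} - t\right)^{3}}
M^(2)(0) = 8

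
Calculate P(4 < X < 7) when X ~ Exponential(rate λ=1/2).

P(4 < X < 7) = ∫_{4}^{7} f(x) dx
where f(x) = \frac{e^{- \frac{x}{2}}}{2}
= - \frac{1}{e^{\frac{7}{2}}} + e^{-2}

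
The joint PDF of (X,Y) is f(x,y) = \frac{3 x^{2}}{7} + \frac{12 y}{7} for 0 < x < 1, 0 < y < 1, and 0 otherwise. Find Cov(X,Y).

E[XY] = ∫∫ xy × f(x,y) dx dy = \frac{19}{56}
E[X] = \frac{15}{28}
E[Y] = \frac{9}{14}
Cov(X,Y) = E[XY] - E[X]E[Y] = - \frac{1}{196}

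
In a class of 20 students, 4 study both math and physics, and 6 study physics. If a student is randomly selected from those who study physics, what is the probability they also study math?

P(A ∩ B) = 4/20 = 1/5
P(B) = 6/20 = 3/10
P(A|B) = P(A ∩ B) / P(B) = (1/5) / (3/10) = 2/3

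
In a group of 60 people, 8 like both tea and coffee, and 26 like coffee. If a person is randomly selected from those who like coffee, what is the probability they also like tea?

P(A ∩ B) = 8/60 = 2/15
P(B) = 26/60 = 13/30
P(A|B) = P(A ∩ B) / P(B) = (2/15) / (13/30) = 4/13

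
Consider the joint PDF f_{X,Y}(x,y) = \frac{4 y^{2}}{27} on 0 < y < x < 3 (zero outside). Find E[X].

f_X(x) = ∫_0^x \frac{4 y^{2}}{27} dy = \frac{4 x^{3}}{81}
E[X] = ∫_0^3 x × (\frac{4 x^{3}}{81}) dx = \frac{12}{5}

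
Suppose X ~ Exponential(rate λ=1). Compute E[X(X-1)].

E[X(X-1)] = E[X² - X] = E[X²] - E[X]
E[X] = 1
E[X²] = Var(X) + (E[X])² = 1 + (1)² = 2
E[X(X-1)] = 2 - 1 = 1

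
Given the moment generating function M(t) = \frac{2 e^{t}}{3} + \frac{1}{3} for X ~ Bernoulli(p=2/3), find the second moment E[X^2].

To find E[X^2], compute M^(2)(0):
M^(1)(t) = \frac{2 e^{t}}{3}
M^(2)(t) = \frac{2 e^{t}}{3}
M^(2)(0) = \frac{2}{3}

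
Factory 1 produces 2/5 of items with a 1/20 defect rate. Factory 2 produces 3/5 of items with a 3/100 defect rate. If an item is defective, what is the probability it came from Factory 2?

Using Bayes' theorem:
P(F1) = 2/5, P(D|F1) = 1/20
P(F2) = 3/5, P(D|F2) = 3/100
P(D) = P(D|F1)P(F1) + P(D|F2)P(F2)
     = \frac{19}{500}
P(F2|D) = P(D|F2)P(F2) / P(D)
= \frac{9}{19}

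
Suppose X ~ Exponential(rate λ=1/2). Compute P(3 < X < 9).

P(3 < X < 9) = ∫_{3}^{9} f(x) dx
where f(x) = \frac{e^{- \frac{x}{2}}}{2}
= - \frac{1 - e^{3}}{e^{\frac{9}{2}}}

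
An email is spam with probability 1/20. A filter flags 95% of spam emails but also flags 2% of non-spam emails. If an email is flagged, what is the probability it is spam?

Let D = the rare event, + = positive/flagged.
P(D) = 1/20
P(+|D) = 95/100 = 19/20
P(+|D') = 2/100 = 1/50
P(+) = P(+|D)P(D) + P(+|D')P(D')
     = \frac{19}{20} × \frac{1}{20} + \frac{1}{50} × \frac{19}{20}
     = \frac{133}{2000}
P(D|+) = P(+|D)P(D)/P(+) = \frac{5}{7}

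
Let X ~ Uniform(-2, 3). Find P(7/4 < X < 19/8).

P(7/4 < X < 19/8) = ∫_{7/4}^{19/8} f(x) dx
where f(x) = \frac{1}{5}
= \frac{1}{8}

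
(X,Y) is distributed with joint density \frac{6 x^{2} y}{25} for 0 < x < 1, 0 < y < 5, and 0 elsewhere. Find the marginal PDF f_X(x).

f_X(x) = ∫_0^5 f(x,y) dy
= ∫_0^5 \frac{6 x^{2} y}{25} dy
= 3 x^{2} for 0 < x < 1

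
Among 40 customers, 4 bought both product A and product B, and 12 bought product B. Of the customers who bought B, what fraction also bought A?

P(A ∩ B) = 4/40 = 1/10
P(B) = 12/40 = 3/10
P(A|B) = P(A ∩ B) / P(B) = (1/10) / (3/10) = 1/3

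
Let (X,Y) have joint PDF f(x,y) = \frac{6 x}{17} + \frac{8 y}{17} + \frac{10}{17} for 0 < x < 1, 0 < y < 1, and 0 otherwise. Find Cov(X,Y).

E[XY] = ∫∫ xy × f(x,y) dx dy = \frac{29}{102}
E[X] = \frac{9}{17}
E[Y] = \frac{55}{102}
Cov(X,Y) = E[XY] - E[X]E[Y] = - \frac{1}{867}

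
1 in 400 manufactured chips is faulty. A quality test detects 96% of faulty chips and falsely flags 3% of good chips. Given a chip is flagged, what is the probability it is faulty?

Let D = the rare event, + = positive/flagged.
P(D) = 1/400
P(+|D) = 96/100 = 24/25
P(+|D') = 3/100
P(+) = P(+|D)P(D) + P(+|D')P(D')
     = \frac{24}{25} × \frac{1}{400} + \frac{3}{100} × \frac{399}{400}
     = \frac{1293}{40000}
P(D|+) = P(+|D)P(D)/P(+) = \frac{32}{431}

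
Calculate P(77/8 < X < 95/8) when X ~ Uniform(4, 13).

P(77/8 < X < 95/8) = ∫_{77/8}^{95/8} f(x) dx
where f(x) = \frac{1}{9}
= \frac{1}{4}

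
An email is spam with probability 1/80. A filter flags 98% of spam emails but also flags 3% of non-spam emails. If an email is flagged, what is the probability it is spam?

Let D = the rare event, + = positive/flagged.
P(D) = 1/80
P(+|D) = 98/100 = 49/50
P(+|D') = 3/100
P(+) = P(+|D)P(D) + P(+|D')P(D')
     = \frac{49}{50} × \frac{1}{80} + \frac{3}{100} × \frac{79}{80}
     = \frac{67}{1600}
P(D|+) = P(+|D)P(D)/P(+) = \frac{98}{335}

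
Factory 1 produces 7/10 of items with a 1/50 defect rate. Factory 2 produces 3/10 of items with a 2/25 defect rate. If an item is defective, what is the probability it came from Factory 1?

Using Bayes' theorem:
P(F1) = 7/10, P(D|F1) = 1/50
P(F2) = 3/10, P(D|F2) = 2/25
P(D) = P(D|F1)P(F1) + P(D|F2)P(F2)
     = \frac{19}{500}
P(F1|D) = P(D|F1)P(F1) / P(D)
= \frac{7}{19}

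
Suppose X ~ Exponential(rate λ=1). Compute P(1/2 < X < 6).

P(1/2 < X < 6) = ∫_{1/2}^{6} f(x) dx
where f(x) = e^{- x}
= - \frac{1}{e^{6}} + e^{- \frac{1}{2}}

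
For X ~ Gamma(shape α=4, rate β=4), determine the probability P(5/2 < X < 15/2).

P(5/2 < X < 15/2) = ∫_{5/2}^{15/2} f(x) dx
where f(x) = \frac{128 x^{3} e^{- 4 x}}{3}
= \frac{-14943 + 683 e^{20}}{3 e^{30}}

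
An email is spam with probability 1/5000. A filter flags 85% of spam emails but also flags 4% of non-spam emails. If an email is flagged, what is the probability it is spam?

Let D = the rare event, + = positive/flagged.
P(D) = 1/5000
P(+|D) = 85/100 = 17/20
P(+|D') = 4/100 = 1/25
P(+) = P(+|D)P(D) + P(+|D')P(D')
     = \frac{17}{20} × \frac{1}{5000} + \frac{1}{25} × \frac{4999}{5000}
     = \frac{20081}{500000}
P(D|+) = P(+|D)P(D)/P(+) = \frac{85}{20081}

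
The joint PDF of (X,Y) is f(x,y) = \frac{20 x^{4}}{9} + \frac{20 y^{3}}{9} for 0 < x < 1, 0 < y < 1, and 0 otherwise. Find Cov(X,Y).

E[XY] = ∫∫ xy × f(x,y) dx dy = \frac{11}{27}
E[X] = \frac{35}{54}
E[Y] = \frac{2}{3}
Cov(X,Y) = E[XY] - E[X]E[Y] = - \frac{2}{81}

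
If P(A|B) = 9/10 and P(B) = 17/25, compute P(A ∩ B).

By definition, P(A|B) = P(A ∩ B) / P(B)
So P(A ∩ B) = P(A|B) × P(B)
= 9/10 × 17/25
= 153/250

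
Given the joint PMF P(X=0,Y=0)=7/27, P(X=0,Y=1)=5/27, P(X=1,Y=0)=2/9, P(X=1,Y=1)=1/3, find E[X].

First find marginal of X:
P(X=0) = 4/9
P(X=1) = 5/9
E[X] = 0 × 4/9 + 1 × 5/9 = 5/9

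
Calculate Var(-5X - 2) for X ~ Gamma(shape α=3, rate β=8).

For X ~ Gamma(shape α=3, rate β=8):
Var(X) = \frac{3}{64}
Var(-5X - 2) = (-5)² × Var(X) = 25 × \frac{3}{64} = \frac{75}{64}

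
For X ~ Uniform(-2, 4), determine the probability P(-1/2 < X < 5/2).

P(-1/2 < X < 5/2) = ∫_{-1/2}^{5/2} f(x) dx
where f(x) = \frac{1}{6}
= \frac{1}{2}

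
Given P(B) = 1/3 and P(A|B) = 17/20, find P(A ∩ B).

By definition, P(A|B) = P(A ∩ B) / P(B)
So P(A ∩ B) = P(A|B) × P(B)
= 17/20 × 1/3
= 17/60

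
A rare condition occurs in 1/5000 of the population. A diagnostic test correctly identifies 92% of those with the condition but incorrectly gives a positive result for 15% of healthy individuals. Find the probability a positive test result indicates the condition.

Let D = the rare event, + = positive/flagged.
P(D) = 1/5000
P(+|D) = 92/100 = 23/25
P(+|D') = 15/100 = 3/20
P(+) = P(+|D)P(D) + P(+|D')P(D')
     = \frac{23}{25} × \frac{1}{5000} + \frac{3}{20} × \frac{4999}{5000}
     = \frac{75077}{500000}
P(D|+) = P(+|D)P(D)/P(+) = \frac{92}{75077}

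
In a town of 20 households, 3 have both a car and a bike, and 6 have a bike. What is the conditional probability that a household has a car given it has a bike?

P(A ∩ B) = 3/20
P(B) = 6/20 = 3/10
P(A|B) = P(A ∩ B) / P(B) = (3/20) / (3/10) = 1/2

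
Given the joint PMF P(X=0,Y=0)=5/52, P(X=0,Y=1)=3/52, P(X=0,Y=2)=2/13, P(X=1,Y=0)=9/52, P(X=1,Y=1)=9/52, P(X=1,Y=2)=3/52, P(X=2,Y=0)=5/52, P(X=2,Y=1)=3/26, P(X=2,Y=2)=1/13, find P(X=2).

P(X=2) = P(X=2,Y=0) + P(X=2,Y=1) + P(X=2,Y=2)
= 5/52 + 3/26 + 1/13
= 15/52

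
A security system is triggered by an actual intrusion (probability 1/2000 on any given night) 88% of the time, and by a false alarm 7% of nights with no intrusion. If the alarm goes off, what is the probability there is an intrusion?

Let D = the rare event, + = positive/flagged.
P(D) = 1/2000
P(+|D) = 88/100 = 22/25
P(+|D') = 7/100
P(+) = P(+|D)P(D) + P(+|D')P(D')
     = \frac{22}{25} × \frac{1}{2000} + \frac{7}{100} × \frac{1999}{2000}
     = \frac{14081}{200000}
P(D|+) = P(+|D)P(D)/P(+) = \frac{88}{14081}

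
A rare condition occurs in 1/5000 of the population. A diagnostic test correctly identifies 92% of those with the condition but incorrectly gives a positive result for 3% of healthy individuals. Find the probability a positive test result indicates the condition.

Let D = the rare event, + = positive/flagged.
P(D) = 1/5000
P(+|D) = 92/100 = 23/25
P(+|D') = 3/100
P(+) = P(+|D)P(D) + P(+|D')P(D')
     = \frac{23}{25} × \frac{1}{5000} + \frac{3}{100} × \frac{4999}{5000}
     = \frac{15089}{500000}
P(D|+) = P(+|D)P(D)/P(+) = \frac{92}{15089}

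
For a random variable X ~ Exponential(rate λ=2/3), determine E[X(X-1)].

E[X(X-1)] = E[X² - X] = E[X²] - E[X]
E[X] = \frac{3}{2}
E[X²] = Var(X) + (E[X])² = \frac{9}{4} + (\frac{3}{2})² = \frac{9}{2}
E[X(X-1)] = \frac{9}{2} - \frac{3}{2} = 3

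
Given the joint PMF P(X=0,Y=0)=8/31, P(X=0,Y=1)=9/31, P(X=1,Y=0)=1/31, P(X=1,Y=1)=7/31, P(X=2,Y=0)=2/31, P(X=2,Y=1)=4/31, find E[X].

First find marginal of X:
P(X=0) = 17/31
P(X=1) = 8/31
P(X=2) = 6/31
E[X] = 0 × 17/31 + 1 × 8/31 + 2 × 6/31 = 20/31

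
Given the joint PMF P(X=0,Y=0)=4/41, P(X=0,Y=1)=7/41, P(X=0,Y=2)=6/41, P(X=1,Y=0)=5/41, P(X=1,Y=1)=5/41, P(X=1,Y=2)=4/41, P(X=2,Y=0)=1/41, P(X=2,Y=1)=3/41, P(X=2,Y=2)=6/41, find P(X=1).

P(X=1) = P(X=1,Y=0) + P(X=1,Y=1) + P(X=1,Y=2)
= 5/41 + 5/41 + 4/41
= 14/41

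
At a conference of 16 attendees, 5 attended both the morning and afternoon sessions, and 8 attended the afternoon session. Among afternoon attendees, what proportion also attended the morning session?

P(A ∩ B) = 5/16
P(B) = 8/16 = 1/2
P(A|B) = P(A ∩ B) / P(B) = (5/16) / (1/2) = 5/8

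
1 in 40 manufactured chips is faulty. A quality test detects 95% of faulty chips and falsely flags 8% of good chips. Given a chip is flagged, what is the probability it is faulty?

Let D = the rare event, + = positive/flagged.
P(D) = 1/40
P(+|D) = 95/100 = 19/20
P(+|D') = 8/100 = 2/25
P(+) = P(+|D)P(D) + P(+|D')P(D')
     = \frac{19}{20} × \frac{1}{40} + \frac{2}{25} × \frac{39}{40}
     = \frac{407}{4000}
P(D|+) = P(+|D)P(D)/P(+) = \frac{95}{407}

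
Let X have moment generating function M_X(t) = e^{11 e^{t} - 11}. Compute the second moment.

To find E[X^2], compute M^(2)(0):
M^(1)(t) = 11 e^{t} e^{11 e^{t} - 11}
M^(2)(t) = 121 e^{2 t} e^{11 e^{t} - 11} + 11 e^{t} e^{11 e^{t} - 11}
M^(2)(0) = 132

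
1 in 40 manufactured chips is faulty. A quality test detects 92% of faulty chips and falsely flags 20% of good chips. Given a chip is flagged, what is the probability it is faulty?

Let D = the rare event, + = positive/flagged.
P(D) = 1/40
P(+|D) = 92/100 = 23/25
P(+|D') = 20/100 = 1/5
P(+) = P(+|D)P(D) + P(+|D')P(D')
     = \frac{23}{25} × \frac{1}{40} + \frac{1}{5} × \frac{39}{40}
     = \frac{109}{500}
P(D|+) = P(+|D)P(D)/P(+) = \frac{23}{218}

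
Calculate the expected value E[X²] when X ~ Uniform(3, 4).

Using the identity E[X²] = Var(X) + (E[X])²:
E[X] = \frac{7}{2}
Var(X) = \frac{1}{12}
E[X²] = \frac{1}{12} + (\frac{7}{2})²
= \frac{37}{3}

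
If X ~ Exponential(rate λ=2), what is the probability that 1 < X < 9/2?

P(1 < X < 9/2) = ∫_{1}^{9/2} f(x) dx
where f(x) = 2 e^{- 2 x}
= - \frac{1 - e^{7}}{e^{9}}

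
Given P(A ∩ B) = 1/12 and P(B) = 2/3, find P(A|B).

P(A|B) = P(A ∩ B) / P(B)
= (1/12) / (2/3)
= 1/8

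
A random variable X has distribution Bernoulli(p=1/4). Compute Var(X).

For X ~ Bernoulli(p=1/4):
Var(X) = \frac{3}{16}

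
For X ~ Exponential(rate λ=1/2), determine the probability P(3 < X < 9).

P(3 < X < 9) = ∫_{3}^{9} f(x) dx
where f(x) = \frac{e^{- \frac{x}{2}}}{2}
= - \frac{1 - e^{3}}{e^{\frac{9}{2}}}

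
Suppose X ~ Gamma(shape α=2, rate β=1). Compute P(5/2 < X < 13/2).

P(5/2 < X < 13/2) = ∫_{5/2}^{13/2} f(x) dx
where f(x) = x e^{- x}
= \frac{-15 + 7 e^{4}}{2 e^{\frac{13}{2}}}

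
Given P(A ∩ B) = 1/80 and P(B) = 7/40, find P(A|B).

P(A|B) = P(A ∩ B) / P(B)
= (1/80) / (7/40)
= 1/14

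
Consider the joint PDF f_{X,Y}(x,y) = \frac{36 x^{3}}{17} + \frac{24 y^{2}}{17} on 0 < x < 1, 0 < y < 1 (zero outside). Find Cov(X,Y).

E[XY] = ∫∫ xy × f(x,y) dx dy = \frac{33}{85}
E[X] = \frac{56}{85}
E[Y] = \frac{21}{34}
Cov(X,Y) = E[XY] - E[X]E[Y] = - \frac{27}{1445}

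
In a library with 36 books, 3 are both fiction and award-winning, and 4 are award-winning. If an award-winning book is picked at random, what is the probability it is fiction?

P(A ∩ B) = 3/36 = 1/12
P(B) = 4/36 = 1/9
P(A|B) = P(A ∩ B) / P(B) = (1/12) / (1/9) = 3/4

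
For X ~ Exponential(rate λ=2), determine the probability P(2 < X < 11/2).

P(2 < X < 11/2) = ∫_{2}^{11/2} f(x) dx
where f(x) = 2 e^{- 2 x}
= - \frac{1 - e^{7}}{e^{11}}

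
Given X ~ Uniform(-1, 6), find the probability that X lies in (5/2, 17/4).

P(5/2 < X < 17/4) = ∫_{5/2}^{17/4} f(x) dx
where f(x) = \frac{1}{7}
= \frac{1}{4}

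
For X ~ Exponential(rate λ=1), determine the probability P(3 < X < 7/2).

P(3 < X < 7/2) = ∫_{3}^{7/2} f(x) dx
where f(x) = e^{- x}
= - \frac{1}{e^{\frac{7}{2}}} + e^{-3}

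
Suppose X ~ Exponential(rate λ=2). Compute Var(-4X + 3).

For X ~ Exponential(rate λ=2):
Var(X) = \frac{1}{4}
Var(-4X + 3) = (-4)² × Var(X) = 16 × \frac{1}{4} = 4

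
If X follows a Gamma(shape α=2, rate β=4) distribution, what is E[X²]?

Using the identity E[X²] = Var(X) + (E[X])²:
E[X] = \frac{1}{2}
Var(X) = \frac{1}{8}
E[X²] = \frac{1}{8} + (\frac{1}{2})²
= \frac{3}{8}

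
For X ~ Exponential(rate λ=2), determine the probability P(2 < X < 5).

P(2 < X < 5) = ∫_{2}^{5} f(x) dx
where f(x) = 2 e^{- 2 x}
= - \frac{1 - e^{6}}{e^{10}}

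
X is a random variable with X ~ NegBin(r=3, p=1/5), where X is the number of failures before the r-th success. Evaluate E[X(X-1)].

E[X(X-1)] = E[X² - X] = E[X²] - E[X]
E[X] = 12
E[X²] = Var(X) + (E[X])² = 60 + (12)² = 204
E[X(X-1)] = 204 - 12 = 192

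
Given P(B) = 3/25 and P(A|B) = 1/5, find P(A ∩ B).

By definition, P(A|B) = P(A ∩ B) / P(B)
So P(A ∩ B) = P(A|B) × P(B)
= 1/5 × 3/25
= 3/125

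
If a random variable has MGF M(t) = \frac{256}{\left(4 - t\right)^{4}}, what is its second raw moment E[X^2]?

To find E[X^2], compute M^(2)(0):
M^(1)(t) = \frac{1024}{\left(4 - t\right)^{5}}
M^(2)(t) = \frac{5120}{\left(4 - t\right)^{6}}
M^(2)(0) = \frac{5}{4}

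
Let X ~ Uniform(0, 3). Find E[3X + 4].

For X ~ Uniform(0, 3):
E[X] = \frac{3}{2}
E[3X + 4] = 3 × E[X] + 4 = \frac{17}{2}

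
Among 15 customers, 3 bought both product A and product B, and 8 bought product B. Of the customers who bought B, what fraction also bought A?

P(A ∩ B) = 3/15 = 1/5
P(B) = 8/15
P(A|B) = P(A ∩ B) / P(B) = (1/5) / (8/15) = 3/8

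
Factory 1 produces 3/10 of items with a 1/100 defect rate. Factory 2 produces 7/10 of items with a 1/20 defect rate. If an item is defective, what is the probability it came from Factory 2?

Using Bayes' theorem:
P(F1) = 3/10, P(D|F1) = 1/100
P(F2) = 7/10, P(D|F2) = 1/20
P(D) = P(D|F1)P(F1) + P(D|F2)P(F2)
     = \frac{19}{500}
P(F2|D) = P(D|F2)P(F2) / P(D)
= \frac{35}{38}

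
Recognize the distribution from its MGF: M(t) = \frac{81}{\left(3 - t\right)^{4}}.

The MGF M(t) = \frac{81}{\left(3 - t\right)^{4}} is the standard form for the Gamma distribution.
Comparing with the known MGF formula identifies: Gamma(shape α=4, rate β=3)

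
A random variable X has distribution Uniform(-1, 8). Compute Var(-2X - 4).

For X ~ Uniform(-1, 8):
Var(X) = \frac{27}{4}
Var(-2X - 4) = (-2)² × Var(X) = 4 × \frac{27}{4} = 27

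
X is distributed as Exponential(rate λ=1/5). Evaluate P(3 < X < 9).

P(3 < X < 9) = ∫_{3}^{9} f(x) dx
where f(x) = \frac{e^{- \frac{x}{5}}}{5}
= - \frac{1 - e^{\frac{6}{5}}}{e^{\frac{9}{5}}}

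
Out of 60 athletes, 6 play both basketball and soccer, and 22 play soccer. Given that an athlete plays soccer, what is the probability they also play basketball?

P(A ∩ B) = 6/60 = 1/10
P(B) = 22/60 = 11/30
P(A|B) = P(A ∩ B) / P(B) = (1/10) / (11/30) = 3/11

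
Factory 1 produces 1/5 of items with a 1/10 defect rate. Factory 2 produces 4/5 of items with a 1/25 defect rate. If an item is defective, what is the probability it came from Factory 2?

Using Bayes' theorem:
P(F1) = 1/5, P(D|F1) = 1/10
P(F2) = 4/5, P(D|F2) = 1/25
P(D) = P(D|F1)P(F1) + P(D|F2)P(F2)
     = \frac{13}{250}
P(F2|D) = P(D|F2)P(F2) / P(D)
= \frac{8}{13}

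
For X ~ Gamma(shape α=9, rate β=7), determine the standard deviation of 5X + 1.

For X ~ Gamma(shape α=9, rate β=7):
Var(X) = \frac{9}{49}
SD(X) = √(Var(X)) = √(\frac{9}{49}) = \frac{3}{7}
SD(5X + 1) = |5| × SD(X) = 5 × \frac{3}{7} = \frac{15}{7}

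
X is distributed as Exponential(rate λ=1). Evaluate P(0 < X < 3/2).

P(0 < X < 3/2) = ∫_{0}^{3/2} f(x) dx
where f(x) = e^{- x}
= 1 - e^{- \frac{3}{2}}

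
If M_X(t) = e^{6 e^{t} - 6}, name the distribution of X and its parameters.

The MGF M(t) = e^{6 e^{t} - 6} is the standard form for the Poisson distribution.
Comparing with the known MGF formula identifies: Poisson(λ=6)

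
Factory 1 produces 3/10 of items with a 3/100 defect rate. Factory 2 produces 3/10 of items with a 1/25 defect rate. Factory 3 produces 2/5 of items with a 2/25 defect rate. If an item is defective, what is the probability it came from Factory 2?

Using Bayes' theorem:
P(F1) = 3/10, P(D|F1) = 3/100
P(F2) = 3/10, P(D|F2) = 1/25
P(F3) = 2/5, P(D|F3) = 2/25
P(D) = P(D|F1)P(F1) + P(D|F2)P(F2) + P(D|F3)P(F3)
     = \frac{53}{1000}
P(F2|D) = P(D|F2)P(F2) / P(D)
= \frac{12}{53}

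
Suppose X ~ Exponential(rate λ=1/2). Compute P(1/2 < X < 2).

P(1/2 < X < 2) = ∫_{1/2}^{2} f(x) dx
where f(x) = \frac{e^{- \frac{x}{2}}}{2}
= - \frac{1}{e} + e^{- \frac{1}{4}}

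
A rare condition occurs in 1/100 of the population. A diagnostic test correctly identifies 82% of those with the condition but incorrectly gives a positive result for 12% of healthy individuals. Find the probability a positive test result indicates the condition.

Let D = the rare event, + = positive/flagged.
P(D) = 1/100
P(+|D) = 82/100 = 41/50
P(+|D') = 12/100 = 3/25
P(+) = P(+|D)P(D) + P(+|D')P(D')
     = \frac{41}{50} × \frac{1}{100} + \frac{3}{25} × \frac{99}{100}
     = \frac{127}{1000}
P(D|+) = P(+|D)P(D)/P(+) = \frac{41}{635}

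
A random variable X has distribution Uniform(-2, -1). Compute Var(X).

For X ~ Uniform(-2, -1):
Var(X) = \frac{1}{12}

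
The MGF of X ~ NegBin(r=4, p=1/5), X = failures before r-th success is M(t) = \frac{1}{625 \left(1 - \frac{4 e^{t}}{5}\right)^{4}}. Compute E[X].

To find E[X], compute M^(1)(0):
M^(1)(t) = \frac{16 e^{t}}{3125 \left(1 - \frac{4 e^{t}}{5}\right)^{5}}
M^(1)(0) = 16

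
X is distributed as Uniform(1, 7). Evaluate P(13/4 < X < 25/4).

P(13/4 < X < 25/4) = ∫_{13/4}^{25/4} f(x) dx
where f(x) = \frac{1}{6}
= \frac{1}{2}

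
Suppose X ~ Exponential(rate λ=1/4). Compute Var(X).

For X ~ Exponential(rate λ=1/4):
Var(X) = 16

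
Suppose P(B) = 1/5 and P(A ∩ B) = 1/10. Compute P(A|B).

P(A|B) = P(A ∩ B) / P(B)
= (1/10) / (1/5)
= 1/2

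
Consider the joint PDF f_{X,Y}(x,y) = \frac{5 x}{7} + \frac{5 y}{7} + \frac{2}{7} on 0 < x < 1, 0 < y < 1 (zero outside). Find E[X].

E[X] = ∫_0^1 ∫_0^1 x × f(x,y) dy dx
= ∫_0^1 ∫_0^1 x × (\frac{5 x}{7} + \frac{5 y}{7} + \frac{2}{7}) dy dx
= \frac{47}{84}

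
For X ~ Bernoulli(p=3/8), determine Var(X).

For X ~ Bernoulli(p=3/8):
Var(X) = \frac{15}{64}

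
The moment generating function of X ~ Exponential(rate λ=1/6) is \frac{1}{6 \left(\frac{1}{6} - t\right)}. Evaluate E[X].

To find E[X], compute M^(1)(0):
M^(1)(t) = \frac{1}{6 \left(\frac{1}{6} - t\right)^{2}}
M^(1)(0) = 6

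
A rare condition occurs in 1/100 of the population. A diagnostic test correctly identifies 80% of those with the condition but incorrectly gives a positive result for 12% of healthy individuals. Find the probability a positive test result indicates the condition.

Let D = the rare event, + = positive/flagged.
P(D) = 1/100
P(+|D) = 80/100 = 4/5
P(+|D') = 12/100 = 3/25
P(+) = P(+|D)P(D) + P(+|D')P(D')
     = \frac{4}{5} × \frac{1}{100} + \frac{3}{25} × \frac{99}{100}
     = \frac{317}{2500}
P(D|+) = P(+|D)P(D)/P(+) = \frac{20}{317}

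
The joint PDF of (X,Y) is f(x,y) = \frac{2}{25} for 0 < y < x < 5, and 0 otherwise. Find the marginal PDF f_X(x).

f_X(x) = ∫_0^x \frac{2}{25} dy = \frac{2 x}{25}
for 0 < x < 5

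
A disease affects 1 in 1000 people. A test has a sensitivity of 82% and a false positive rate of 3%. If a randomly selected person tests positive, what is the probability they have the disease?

Let D = the rare event, + = positive/flagged.
P(D) = 1/1000
P(+|D) = 82/100 = 41/50
P(+|D') = 3/100
P(+) = P(+|D)P(D) + P(+|D')P(D')
     = \frac{41}{50} × \frac{1}{1000} + \frac{3}{100} × \frac{999}{1000}
     = \frac{3079}{100000}
P(D|+) = P(+|D)P(D)/P(+) = \frac{82}{3079}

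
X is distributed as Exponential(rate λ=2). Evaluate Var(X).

For X ~ Exponential(rate λ=2):
Var(X) = \frac{1}{4}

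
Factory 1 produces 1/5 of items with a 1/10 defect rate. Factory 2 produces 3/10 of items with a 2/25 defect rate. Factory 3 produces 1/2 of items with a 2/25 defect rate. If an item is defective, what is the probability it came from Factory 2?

Using Bayes' theorem:
P(F1) = 1/5, P(D|F1) = 1/10
P(F2) = 3/10, P(D|F2) = 2/25
P(F3) = 1/2, P(D|F3) = 2/25
P(D) = P(D|F1)P(F1) + P(D|F2)P(F2) + P(D|F3)P(F3)
     = \frac{21}{250}
P(F2|D) = P(D|F2)P(F2) / P(D)
= \frac{2}{7}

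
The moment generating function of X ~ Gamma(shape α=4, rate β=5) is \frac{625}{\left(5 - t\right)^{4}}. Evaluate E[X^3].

To find E[X^3], compute M^(3)(0):
M^(1)(t) = \frac{2500}{\left(5 - t\right)^{5}}
M^(2)(t) = \frac{12500}{\left(5 - t\right)^{6}}
M^(3)(t) = \frac{75000}{\left(5 - t\right)^{7}}
M^(3)(0) = \frac{24}{25}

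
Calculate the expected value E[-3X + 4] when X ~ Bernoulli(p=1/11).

For X ~ Bernoulli(p=1/11):
E[X] = \frac{1}{11}
E[-3X + 4] = -3 × E[X] + 4 = \frac{41}{11}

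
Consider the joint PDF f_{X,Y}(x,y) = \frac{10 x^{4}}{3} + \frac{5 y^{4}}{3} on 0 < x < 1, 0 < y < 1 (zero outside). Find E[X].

E[X] = ∫_0^1 ∫_0^1 x × f(x,y) dy dx
= ∫_0^1 ∫_0^1 x × (\frac{10 x^{4}}{3} + \frac{5 y^{4}}{3}) dy dx
= \frac{13}{18}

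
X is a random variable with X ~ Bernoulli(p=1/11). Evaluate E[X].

For X ~ Bernoulli(p=1/11), the expected value is:
E[X] = \frac{1}{11}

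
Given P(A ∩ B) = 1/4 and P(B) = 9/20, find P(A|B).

P(A|B) = P(A ∩ B) / P(B)
= (1/4) / (9/20)
= 5/9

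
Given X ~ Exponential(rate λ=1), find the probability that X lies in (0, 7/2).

P(0 < X < 7/2) = ∫_{0}^{7/2} f(x) dx
where f(x) = e^{- x}
= 1 - e^{- \frac{7}{2}}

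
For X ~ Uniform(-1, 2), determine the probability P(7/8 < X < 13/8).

P(7/8 < X < 13/8) = ∫_{7/8}^{13/8} f(x) dx
where f(x) = \frac{1}{3}
= \frac{1}{4}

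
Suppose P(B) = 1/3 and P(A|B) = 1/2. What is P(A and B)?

By definition, P(A|B) = P(A ∩ B) / P(B)
So P(A ∩ B) = P(A|B) × P(B)
= 1/2 × 1/3
= 1/6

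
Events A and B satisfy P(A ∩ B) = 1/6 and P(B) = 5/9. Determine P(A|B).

P(A|B) = P(A ∩ B) / P(B)
= (1/6) / (5/9)
= 3/10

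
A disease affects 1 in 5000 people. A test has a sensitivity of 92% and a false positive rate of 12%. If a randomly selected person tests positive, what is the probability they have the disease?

Let D = the rare event, + = positive/flagged.
P(D) = 1/5000
P(+|D) = 92/100 = 23/25
P(+|D') = 12/100 = 3/25
P(+) = P(+|D)P(D) + P(+|D')P(D')
     = \frac{23}{25} × \frac{1}{5000} + \frac{3}{25} × \frac{4999}{5000}
     = \frac{751}{6250}
P(D|+) = P(+|D)P(D)/P(+) = \frac{23}{15020}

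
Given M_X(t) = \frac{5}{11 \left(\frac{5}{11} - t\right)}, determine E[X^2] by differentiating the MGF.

To find E[X^2], compute M^(2)(0):
M^(1)(t) = \frac{5}{11 \left(\frac{5}{11} - t\right)^{2}}
M^(2)(t) = \frac{10}{11 \left(\frac{5}{11} - t\right)^{3}}
M^(2)(0) = \frac{242}{25}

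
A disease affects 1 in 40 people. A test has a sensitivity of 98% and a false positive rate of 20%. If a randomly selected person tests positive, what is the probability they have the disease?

Let D = the rare event, + = positive/flagged.
P(D) = 1/40
P(+|D) = 98/100 = 49/50
P(+|D') = 20/100 = 1/5
P(+) = P(+|D)P(D) + P(+|D')P(D')
     = \frac{49}{50} × \frac{1}{40} + \frac{1}{5} × \frac{39}{40}
     = \frac{439}{2000}
P(D|+) = P(+|D)P(D)/P(+) = \frac{49}{439}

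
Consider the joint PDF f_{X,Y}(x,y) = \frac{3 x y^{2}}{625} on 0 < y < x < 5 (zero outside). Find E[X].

f_X(x) = ∫_0^x \frac{3 x y^{2}}{625} dy = \frac{x^{4}}{625}
E[X] = ∫_0^5 x × (\frac{x^{4}}{625}) dx = \frac{25}{6}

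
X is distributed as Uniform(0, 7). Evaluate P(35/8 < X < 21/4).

P(35/8 < X < 21/4) = ∫_{35/8}^{21/4} f(x) dx
where f(x) = \frac{1}{7}
= \frac{1}{8}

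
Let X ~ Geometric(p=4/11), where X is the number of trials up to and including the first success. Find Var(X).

For X ~ Geometric(p=4/11), where X is the number of trials up to and including the first success:
Var(X) = \frac{77}{16}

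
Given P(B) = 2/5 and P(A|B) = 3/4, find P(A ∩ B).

By definition, P(A|B) = P(A ∩ B) / P(B)
So P(A ∩ B) = P(A|B) × P(B)
= 3/4 × 2/5
= 3/10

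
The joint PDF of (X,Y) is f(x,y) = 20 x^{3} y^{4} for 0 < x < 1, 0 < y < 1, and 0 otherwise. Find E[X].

E[X] = ∫_0^1 ∫_0^1 x × f(x,y) dy dx
= ∫_0^1 ∫_0^1 x × (20 x^{3} y^{4}) dy dx
= \frac{4}{5}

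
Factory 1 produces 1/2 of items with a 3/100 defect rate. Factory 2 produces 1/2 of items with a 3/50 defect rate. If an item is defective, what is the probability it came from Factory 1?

Using Bayes' theorem:
P(F1) = 1/2, P(D|F1) = 3/100
P(F2) = 1/2, P(D|F2) = 3/50
P(D) = P(D|F1)P(F1) + P(D|F2)P(F2)
     = \frac{9}{200}
P(F1|D) = P(D|F1)P(F1) / P(D)
= \frac{1}{3}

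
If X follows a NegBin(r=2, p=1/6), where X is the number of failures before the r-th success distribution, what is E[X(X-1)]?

E[X(X-1)] = E[X² - X] = E[X²] - E[X]
E[X] = 10
E[X²] = Var(X) + (E[X])² = 60 + (10)² = 160
E[X(X-1)] = 160 - 10 = 150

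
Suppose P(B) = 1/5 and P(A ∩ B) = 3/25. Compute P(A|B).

P(A|B) = P(A ∩ B) / P(B)
= (3/25) / (1/5)
= 3/5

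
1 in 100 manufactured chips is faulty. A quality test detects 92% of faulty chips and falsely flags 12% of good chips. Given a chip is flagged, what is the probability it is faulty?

Let D = the rare event, + = positive/flagged.
P(D) = 1/100
P(+|D) = 92/100 = 23/25
P(+|D') = 12/100 = 3/25
P(+) = P(+|D)P(D) + P(+|D')P(D')
     = \frac{23}{25} × \frac{1}{100} + \frac{3}{25} × \frac{99}{100}
     = \frac{16}{125}
P(D|+) = P(+|D)P(D)/P(+) = \frac{23}{320}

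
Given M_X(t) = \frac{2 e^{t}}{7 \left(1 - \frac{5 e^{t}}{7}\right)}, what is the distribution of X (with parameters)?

The MGF M(t) = \frac{2 e^{t}}{7 \left(1 - \frac{5 e^{t}}{7}\right)} is the standard form for the Geometric distribution.
Comparing with the known MGF formula identifies: Geometric(p=2/7), X = trial number of first success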